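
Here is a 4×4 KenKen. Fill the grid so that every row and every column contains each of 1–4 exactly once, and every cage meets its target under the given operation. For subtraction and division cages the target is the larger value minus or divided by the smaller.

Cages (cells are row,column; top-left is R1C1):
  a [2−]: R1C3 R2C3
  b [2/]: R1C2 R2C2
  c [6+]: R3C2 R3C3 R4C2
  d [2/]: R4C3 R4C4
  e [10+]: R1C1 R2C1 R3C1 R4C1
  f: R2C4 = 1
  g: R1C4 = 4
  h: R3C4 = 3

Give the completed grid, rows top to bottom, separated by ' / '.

Cage g is given, leaving R1C4 = 4.
F is a freebie, which forces R2C4 = 1.
H is a freebie, so R3C4 = 3.
Column 4 now contains 1, so R4C4 = 2.
Row 1 needs a 3, and only R1C1 is open for it.
The only place for 3 in row 2 is R2C3.
The two cells of cage a must have difference 2; hence R1C3 = 1.
1 is placed in column 3, leaving R3C3 = 2.
1 is placed in column 3, leaving R4C3 = 4.
Row 1 now contains 1, which forces R1C2 = 2.
Cage e needs sum 10, so R2C1 = 2.
Cage b needs two cells with quotient 2, so R2C2 = 4.
Cage e needs sum 10; hence R3C1 = 4.
The 3 cells of cage c must have sum 6; hence R3C2 = 1.
Row 4 already has 4, so R4C1 = 1.
Cage c has sum 6, leaving R4C2 = 3.

3 2 1 4 / 2 4 3 1 / 4 1 2 3 / 1 3 4 2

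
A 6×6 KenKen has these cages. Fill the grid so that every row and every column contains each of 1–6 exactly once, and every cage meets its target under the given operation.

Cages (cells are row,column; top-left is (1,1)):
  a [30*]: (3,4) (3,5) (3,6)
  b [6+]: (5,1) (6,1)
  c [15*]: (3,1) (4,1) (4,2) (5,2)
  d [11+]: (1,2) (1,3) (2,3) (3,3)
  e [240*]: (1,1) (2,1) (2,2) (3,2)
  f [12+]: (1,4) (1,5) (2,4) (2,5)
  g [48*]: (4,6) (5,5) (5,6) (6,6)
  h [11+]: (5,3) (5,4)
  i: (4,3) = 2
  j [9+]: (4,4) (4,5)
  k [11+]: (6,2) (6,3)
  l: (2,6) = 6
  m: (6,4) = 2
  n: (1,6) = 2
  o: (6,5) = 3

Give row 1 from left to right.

6 3 1 4 5 2

N is a freebie, so (1,6) = 2.
Cage l is given, which forces (2,6) = 6.
Cage i is a single given cell, which forces (4,3) = 2.
M is a freebie, so (6,4) = 2.
Cage o is a single given cell, leaving (6,5) = 3.
Cage g needs product 48, which forces (5,5) = 4.
In row 4, 6 can only go at (4,5), so (4,5) = 6.
Cage j needs two cells with sum 9, leaving (4,4) = 3.
Cage g needs product 48, leaving (5,6) = 3.
The 4 cells of cage c must have product 15; hence (3,1) = 3.
Cage a needs product 30; hence (3,4) = 6.
Cage c needs product 15, so (4,1) = 1.
Cage c has product 15, so (4,2) = 5.
Row 4 now contains 1; hence (4,6) = 4.
Row 5 already has 3; hence (5,2) = 1.
Column 4 now contains 6, so (5,4) = 5.
Column 2 already has 5, which forces (6,2) = 6.
Row 6 now contains 6, so (6,3) = 5.
4 is placed in column 6, which forces (6,6) = 1.
Column 2 now contains 1, which forces (1,2) = 3.
The 4 cells of cage f must have sum 12, leaving (1,5) = 5.
Cage d needs sum 11, which forces (2,3) = 3.
Cage f has sum 12; hence (2,5) = 2.
Cage a needs product 30, which forces (3,5) = 1.
1 is placed in column 6; hence (3,6) = 5.
Row 5 now contains 5, which forces (5,1) = 2.
Row 5 now contains 5; hence (5,3) = 6.
Row 6 already has 5; hence (6,1) = 4.
Column 1 now contains 4; hence (1,1) = 6.
The 4 cells of cage d must have sum 11; hence (1,3) = 1.
1 is placed in row 1; hence (1,4) = 4.
Column 1 now contains 4, leaving (2,1) = 5.
Row 2 now contains 2, which forces (2,2) = 4.
Column 4 now contains 4; hence (2,4) = 1.
Cage e needs product 240, so (3,2) = 2.
Row 3 now contains 1, so (3,3) = 4.
Filled in: 6 3 1 4 5 2 / 5 4 3 1 2 6 / 3 2 4 6 1 5 / 1 5 2 3 6 4 / 2 1 6 5 4 3 / 4 6 5 2 3 1.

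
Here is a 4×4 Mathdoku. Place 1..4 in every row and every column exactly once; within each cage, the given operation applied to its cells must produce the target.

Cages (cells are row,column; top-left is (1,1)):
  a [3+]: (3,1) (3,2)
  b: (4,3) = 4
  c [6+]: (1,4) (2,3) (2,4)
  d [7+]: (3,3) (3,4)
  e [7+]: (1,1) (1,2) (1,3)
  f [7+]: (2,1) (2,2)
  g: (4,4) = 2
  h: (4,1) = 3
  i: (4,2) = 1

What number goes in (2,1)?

4

Cage h is given, leaving (4,1) = 3.
Cage i is given, so (4,2) = 1.
Cage b is a single given cell, which forces (4,3) = 4.
Cage g is given, so (4,4) = 2.
3 is placed in column 1, so (2,1) = 4.
The two cells of cage f must have sum 7, so (2,2) = 3.
Row 2 now contains 3, so (2,4) = 1.
Cage a's pair has sum 3, which forces (3,1) = 1.
Column 2 already has 1, which forces (3,2) = 2.
Column 3 already has 4, leaving (3,3) = 3.
Cage d needs two cells with sum 7, leaving (3,4) = 4.
1 is placed in column 1, which forces (1,1) = 2.
2 is placed in column 2, leaving (1,2) = 4.
Cage e has sum 7, leaving (1,3) = 1.
Column 4 now contains 1, leaving (1,4) = 3.
Row 2 already has 1, so (2,3) = 2.
Filled in: 2 4 1 3 / 4 3 2 1 / 1 2 3 4 / 3 1 4 2.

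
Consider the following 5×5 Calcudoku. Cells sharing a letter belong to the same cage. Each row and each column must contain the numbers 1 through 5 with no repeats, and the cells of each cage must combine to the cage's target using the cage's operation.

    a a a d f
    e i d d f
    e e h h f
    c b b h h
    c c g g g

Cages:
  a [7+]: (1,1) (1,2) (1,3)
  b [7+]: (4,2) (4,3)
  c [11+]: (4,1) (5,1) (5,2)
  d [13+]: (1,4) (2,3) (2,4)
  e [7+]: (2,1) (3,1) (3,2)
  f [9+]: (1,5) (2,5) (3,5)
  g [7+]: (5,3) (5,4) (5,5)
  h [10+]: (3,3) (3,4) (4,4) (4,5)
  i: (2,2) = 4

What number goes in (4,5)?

4

I is a freebie; hence (2,2) = 4.
4 is placed in row 2, which forces (2,3) = 5.
Row 2 now contains 5; hence (2,4) = 3.
Cage d has sum 13, so (1,4) = 5.
The only place for 3 in row 1 is (1,5).
Row 5 needs a 3, and only (5,2) is open for it.
The 3 cells of cage c must have sum 11, which forces (4,1) = 3.
Column 2 already has 3, so (4,2) = 5.
Cage b needs two cells with sum 7, which forces (4,3) = 2.
The 3 cells of cage c must have sum 11, leaving (5,1) = 5.
Column 1 now contains 5, so (3,1) = 4.
Row 3 already has 4, which forces (3,5) = 5.
The 3 cells of cage a must have sum 7, so (1,3) = 4.
Cage f needs sum 9; hence (2,5) = 1.
Cage h needs sum 10, which forces (3,3) = 3.
Cage h has sum 10, leaving (3,4) = 2.
1 is placed in column 5, which forces (4,5) = 4.
4 is placed in column 3, which forces (5,3) = 1.
Row 5 already has 1; hence (5,4) = 4.
Column 5 now contains 4; hence (5,5) = 2.
Row 2 now contains 1, leaving (2,1) = 2.
2 is placed in row 3; hence (3,2) = 1.
Row 4 already has 4; hence (4,4) = 1.
2 is placed in column 1; hence (1,1) = 1.
Column 2 now contains 1, leaving (1,2) = 2.
Completed grid: 1 2 4 5 3 / 2 4 5 3 1 / 4 1 3 2 5 / 3 5 2 1 4 / 5 3 1 4 2.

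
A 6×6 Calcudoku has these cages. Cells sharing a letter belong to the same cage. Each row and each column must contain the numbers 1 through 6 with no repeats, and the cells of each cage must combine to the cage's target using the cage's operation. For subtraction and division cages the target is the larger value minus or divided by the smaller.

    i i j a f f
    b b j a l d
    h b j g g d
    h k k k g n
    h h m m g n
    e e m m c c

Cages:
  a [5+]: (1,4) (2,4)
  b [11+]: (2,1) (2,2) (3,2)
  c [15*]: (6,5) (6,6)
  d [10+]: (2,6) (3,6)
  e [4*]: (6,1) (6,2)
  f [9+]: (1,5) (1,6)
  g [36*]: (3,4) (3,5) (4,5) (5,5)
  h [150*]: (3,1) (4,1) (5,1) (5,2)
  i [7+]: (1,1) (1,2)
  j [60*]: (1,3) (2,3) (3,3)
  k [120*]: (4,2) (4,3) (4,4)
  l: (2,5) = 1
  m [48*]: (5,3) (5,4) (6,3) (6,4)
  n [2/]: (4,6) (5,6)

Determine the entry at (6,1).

Cage l is a single given cell; hence (2,5) = 1.
The 4 cells of cage h must have product 150, leaving (5,2) = 5.
The 4 cells of cage g must have product 36, so (3,4) = 1.
Column 4 needs a 5, and only (4,4) is open for it.
Cage h has product 150, so (3,1) = 5.
The only place for 5 in row 2 is (2,3).
In column 5, 4 can only go at (1,5), so (1,5) = 4.
Cage f needs two cells with sum 9, leaving (1,6) = 5.
Column 6 now contains 5, so (6,6) = 3.
Row 6 already has 3, leaving (6,5) = 5.
Cage m has product 48, leaving (5,3) = 1.
Cage m has product 48, which forces (5,4) = 4.
Row 5 now contains 4, so (5,6) = 2.
Column 6 already has 2; hence (4,6) = 1.
Row 4 already has 1; hence (4,1) = 2.
Row 4 already has 2, leaving (4,5) = 3.
Cage h needs product 150, leaving (5,1) = 3.
Column 5 already has 3, so (5,5) = 6.
6 is placed in column 5, so (3,5) = 2.
In row 3, 3 can only go at (3,2), so (3,2) = 3.
The 3 cells of cage b must have sum 11, so (2,1) = 6.
Column 2 now contains 3, which forces (2,2) = 2.
2 is placed in row 2, which forces (2,4) = 3.
Row 2 now contains 6, leaving (2,6) = 4.
Column 6 already has 4, so (3,6) = 6.
Column 1 now contains 6; hence (1,1) = 1.
The two cells of cage i must have sum 7, leaving (1,2) = 6.
Cage j has product 60; hence (1,3) = 3.
Column 4 already has 3, so (1,4) = 2.
6 is placed in row 3; hence (3,3) = 4.
Column 2 now contains 6, leaving (4,2) = 4.
Column 3 already has 4, leaving (4,3) = 6.
1 is placed in column 1; hence (6,1) = 4.
4 is placed in column 2; hence (6,2) = 1.
Column 3 now contains 6, which forces (6,3) = 2.
Column 4 now contains 2, which forces (6,4) = 6.
Completed grid: 1 6 3 2 4 5 / 6 2 5 3 1 4 / 5 3 4 1 2 6 / 2 4 6 5 3 1 / 3 5 1 4 6 2 / 4 1 2 6 5 3.

4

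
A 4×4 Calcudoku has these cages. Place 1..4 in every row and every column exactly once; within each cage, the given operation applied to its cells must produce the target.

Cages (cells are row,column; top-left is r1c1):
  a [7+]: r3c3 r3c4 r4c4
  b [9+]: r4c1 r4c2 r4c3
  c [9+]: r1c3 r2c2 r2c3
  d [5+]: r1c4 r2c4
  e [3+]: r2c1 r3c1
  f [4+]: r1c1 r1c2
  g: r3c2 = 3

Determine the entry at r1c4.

2

Cage g is a single given cell, leaving r3c2 = 3.
The two cells of cage f must have sum 4, so r1c1 = 3.
Column 2 already has 3, so r1c2 = 1.
The 3 cells of cage b must have sum 9, which forces r4c3 = 3.
The 3 cells of cage c must have sum 9, which forces r1c3 = 4.
Row 1 already has 4, so r1c4 = 2.
Cage c has sum 9; hence r2c2 = 4.
3 is placed in column 3; hence r2c3 = 1.
1 is placed in row 2; hence r2c4 = 3.
Column 3 already has 1, which forces r3c3 = 2.
Column 2 already has 4; hence r4c2 = 2.
1 is placed in row 2, leaving r2c1 = 2.
Row 3 already has 2, which forces r3c1 = 1.
Row 3 already has 1, leaving r3c4 = 4.
Row 4 already has 2, leaving r4c1 = 4.
4 is placed in column 4, leaving r4c4 = 1.
Completed grid: 3 1 4 2 / 2 4 1 3 / 1 3 2 4 / 4 2 3 1.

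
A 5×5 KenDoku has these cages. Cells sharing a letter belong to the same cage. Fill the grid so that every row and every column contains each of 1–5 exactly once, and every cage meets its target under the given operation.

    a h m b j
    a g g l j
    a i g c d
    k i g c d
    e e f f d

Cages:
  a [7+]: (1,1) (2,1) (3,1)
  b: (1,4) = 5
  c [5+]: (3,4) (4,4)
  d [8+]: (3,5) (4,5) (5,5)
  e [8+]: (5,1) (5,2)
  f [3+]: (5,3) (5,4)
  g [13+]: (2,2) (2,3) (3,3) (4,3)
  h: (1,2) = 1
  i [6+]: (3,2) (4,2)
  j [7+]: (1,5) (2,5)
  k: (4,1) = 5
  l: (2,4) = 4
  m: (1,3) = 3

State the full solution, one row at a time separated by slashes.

4 1 3 5 2 / 2 3 1 4 5 / 1 4 5 2 3 / 5 2 4 3 1 / 3 5 2 1 4

H is a freebie, so (1,2) = 1.
Cage m is given, which forces (1,3) = 3.
B is a freebie; hence (1,4) = 5.
L is a freebie, which forces (2,4) = 4.
Cage k is a single given cell, so (4,1) = 5.
Column 1 now contains 5, so (5,1) = 3.
Row 5 now contains 3, which forces (5,2) = 5.
The only place for 4 in row 5 is (5,5).
4 is placed in column 5; hence (1,5) = 2.
The two cells of cage j must have sum 7, so (2,5) = 5.
Row 1 now contains 2, which forces (1,1) = 4.
Cage g needs sum 13; hence (2,2) = 3.
5 is placed in row 2, leaving (2,3) = 1.
Cage g needs sum 13, which forces (3,3) = 5.
The 4 cells of cage g must have sum 13, leaving (4,3) = 4.
1 is placed in column 3, so (5,3) = 2.
2 is placed in row 5; hence (5,4) = 1.
1 is placed in row 2; hence (2,1) = 2.
Cage a needs sum 7, which forces (3,1) = 1.
Cage i's pair has sum 6; hence (3,2) = 4.
Row 3 now contains 1; hence (3,5) = 3.
4 is placed in row 4; hence (4,2) = 2.
Row 4 now contains 2, so (4,4) = 3.
Column 5 already has 3, so (4,5) = 1.
3 is placed in row 3, which forces (3,4) = 2.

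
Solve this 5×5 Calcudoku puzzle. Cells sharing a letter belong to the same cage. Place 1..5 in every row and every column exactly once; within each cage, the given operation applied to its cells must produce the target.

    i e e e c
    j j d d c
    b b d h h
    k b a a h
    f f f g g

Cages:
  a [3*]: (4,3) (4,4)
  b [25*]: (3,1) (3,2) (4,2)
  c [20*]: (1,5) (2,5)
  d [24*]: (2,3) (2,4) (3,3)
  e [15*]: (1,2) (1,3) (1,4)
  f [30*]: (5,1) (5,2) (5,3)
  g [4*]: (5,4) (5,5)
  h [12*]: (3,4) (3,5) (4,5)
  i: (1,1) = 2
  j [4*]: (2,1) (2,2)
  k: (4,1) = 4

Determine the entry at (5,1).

I is a freebie; hence (1,1) = 2.
The 3 cells of cage b must have product 25, which forces (3,1) = 5.
Cage b needs product 25; hence (3,2) = 1.
Cage k is a single given cell; hence (4,1) = 4.
Cage b needs product 25, which forces (4,2) = 5.
5 is placed in column 1, so (5,1) = 3.
Row 5 already has 3, which forces (5,2) = 2.
2 is placed in row 5; hence (5,3) = 5.
Column 2 now contains 5, leaving (1,2) = 3.
The 3 cells of cage e must have product 15, leaving (1,3) = 1.
The 3 cells of cage e must have product 15; hence (1,4) = 5.
5 is placed in row 1; hence (1,5) = 4.
Column 1 already has 4; hence (2,1) = 1.
Column 2 already has 1; hence (2,2) = 4.
4 is placed in column 5, so (2,5) = 5.
4 is placed in column 5, leaving (3,5) = 3.
1 is placed in column 3, leaving (4,3) = 3.
3 is placed in row 4, so (4,4) = 1.
Row 4 now contains 1, leaving (4,5) = 2.
Column 4 now contains 1, so (5,4) = 4.
4 is placed in column 5, which forces (5,5) = 1.
3 is placed in column 3; hence (2,3) = 2.
The 3 cells of cage d must have product 24; hence (2,4) = 3.
Cage d needs product 24, so (3,3) = 4.
Column 4 already has 4; hence (3,4) = 2.
Completed grid: 2 3 1 5 4 / 1 4 2 3 5 / 5 1 4 2 3 / 4 5 3 1 2 / 3 2 5 4 1.

3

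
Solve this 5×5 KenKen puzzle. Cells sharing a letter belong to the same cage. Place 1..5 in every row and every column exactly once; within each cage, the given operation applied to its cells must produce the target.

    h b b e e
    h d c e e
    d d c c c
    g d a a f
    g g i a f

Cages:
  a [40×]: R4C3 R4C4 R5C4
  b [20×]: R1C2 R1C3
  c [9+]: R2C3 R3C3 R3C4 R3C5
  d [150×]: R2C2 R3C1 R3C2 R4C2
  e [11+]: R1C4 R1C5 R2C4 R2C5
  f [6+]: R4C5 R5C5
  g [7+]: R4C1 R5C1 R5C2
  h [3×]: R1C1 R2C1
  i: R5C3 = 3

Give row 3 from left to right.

Cage d needs product 150, which forces R3C1 = 5.
Cage i is given; hence R5C3 = 3.
The only place for 3 in row 4 is R4C2.
Cage d needs product 150, leaving R2C2 = 5.
Column 2 already has 3, so R3C2 = 2.
Column 2 already has 5, which forces R1C2 = 4.
Cage b's pair has product 20; hence R1C3 = 5.
The 4 cells of cage c must have sum 9, leaving R2C3 = 1.
Cage c needs sum 9; hence R3C3 = 4.
Column 3 already has 4; hence R4C3 = 2.
Column 2 already has 4; hence R5C2 = 1.
Cage h's pair has product 3, which forces R1C1 = 1.
Row 2 now contains 1; hence R2C1 = 3.
Cage g needs sum 7, leaving R4C1 = 4.
Row 4 now contains 4, which forces R4C4 = 5.
Row 4 now contains 4, leaving R4C5 = 1.
The 3 cells of cage g must have sum 7, so R5C1 = 2.
Column 4 already has 5; hence R5C4 = 4.
2 is placed in row 5, which forces R5C5 = 5.
Cage e needs sum 11, so R1C4 = 3.
Cage e has sum 11; hence R1C5 = 2.
4 is placed in column 4, so R2C4 = 2.
The 4 cells of cage e must have sum 11, which forces R2C5 = 4.
The 4 cells of cage c must have sum 9; hence R3C4 = 1.
Column 5 already has 1, leaving R3C5 = 3.
Completed grid: 1 4 5 3 2 / 3 5 1 2 4 / 5 2 4 1 3 / 4 3 2 5 1 / 2 1 3 4 5.

5 2 4 1 3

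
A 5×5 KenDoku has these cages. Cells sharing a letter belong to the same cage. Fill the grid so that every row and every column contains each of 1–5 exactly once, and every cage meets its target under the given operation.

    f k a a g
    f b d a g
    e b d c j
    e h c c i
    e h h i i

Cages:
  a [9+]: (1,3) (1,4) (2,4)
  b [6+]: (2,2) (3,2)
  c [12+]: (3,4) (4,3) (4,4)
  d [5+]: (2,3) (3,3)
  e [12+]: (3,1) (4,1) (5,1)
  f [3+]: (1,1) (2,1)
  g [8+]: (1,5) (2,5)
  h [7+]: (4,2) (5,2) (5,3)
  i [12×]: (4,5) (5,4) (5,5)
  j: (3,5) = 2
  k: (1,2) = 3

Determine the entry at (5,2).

Cage k is given; hence (1,2) = 3.
Row 1 now contains 3, which forces (1,5) = 5.
Column 5 already has 5, so (2,5) = 3.
Cage j is a single given cell, so (3,5) = 2.
The 3 cells of cage a must have sum 9, leaving (1,3) = 4.
Cage a has sum 9, which forces (1,4) = 1.
The 3 cells of cage a must have sum 9, which forces (2,4) = 4.
Cage i has product 12, so (5,4) = 3.
Row 1 now contains 1, so (1,1) = 2.
The two cells of cage f must have sum 3; hence (2,1) = 1.
The two cells of cage d must have sum 5, leaving (2,3) = 2.
The two cells of cage d must have sum 5, which forces (3,3) = 3.
3 is placed in column 4, so (3,4) = 5.
The 3 cells of cage c must have sum 12, which forces (4,3) = 5.
The 3 cells of cage c must have sum 12; hence (4,4) = 2.
2 is placed in column 3; hence (5,3) = 1.
Row 5 already has 1, leaving (5,5) = 4.
Row 2 now contains 2, so (2,2) = 5.
Row 3 now contains 5, which forces (3,1) = 4.
Cage b's pair has sum 6, leaving (3,2) = 1.
Cage e needs sum 12, so (4,1) = 3.
Column 2 now contains 1, so (4,2) = 4.
4 is placed in column 5, leaving (4,5) = 1.
Row 5 already has 4, which forces (5,1) = 5.
Column 2 now contains 5, so (5,2) = 2.
Filled in: 2 3 4 1 5 / 1 5 2 4 3 / 4 1 3 5 2 / 3 4 5 2 1 / 5 2 1 3 4.

2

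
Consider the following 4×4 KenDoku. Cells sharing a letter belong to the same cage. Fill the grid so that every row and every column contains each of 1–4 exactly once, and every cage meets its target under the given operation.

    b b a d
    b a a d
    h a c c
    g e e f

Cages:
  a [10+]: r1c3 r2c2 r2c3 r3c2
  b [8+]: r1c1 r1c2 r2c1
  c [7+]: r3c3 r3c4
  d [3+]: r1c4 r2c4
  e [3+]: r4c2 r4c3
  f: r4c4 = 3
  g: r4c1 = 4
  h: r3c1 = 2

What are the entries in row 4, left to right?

Cage h is given, leaving r3c1 = 2.
Cage g is given, which forces r4c1 = 4.
F is a freebie, so r4c4 = 3.
The 3 cells of cage b must have sum 8; hence r1c2 = 4.
The two cells of cage c must have sum 7, which forces r3c3 = 3.
Column 4 already has 3; hence r3c4 = 4.
Cage a needs sum 10, leaving r1c3 = 2.
2 is placed in row 1, which forces r1c4 = 1.
The 4 cells of cage a must have sum 10, so r2c2 = 3.
Cage a has sum 10, which forces r2c3 = 4.
1 is placed in column 4; hence r2c4 = 2.
Row 3 already has 3; hence r3c2 = 1.
1 is placed in column 2, leaving r4c2 = 2.
2 is placed in column 3, leaving r4c3 = 1.
Row 1 already has 1, so r1c1 = 3.
Row 2 now contains 3; hence r2c1 = 1.
Filled in: 3 4 2 1 / 1 3 4 2 / 2 1 3 4 / 4 2 1 3.

4 2 1 3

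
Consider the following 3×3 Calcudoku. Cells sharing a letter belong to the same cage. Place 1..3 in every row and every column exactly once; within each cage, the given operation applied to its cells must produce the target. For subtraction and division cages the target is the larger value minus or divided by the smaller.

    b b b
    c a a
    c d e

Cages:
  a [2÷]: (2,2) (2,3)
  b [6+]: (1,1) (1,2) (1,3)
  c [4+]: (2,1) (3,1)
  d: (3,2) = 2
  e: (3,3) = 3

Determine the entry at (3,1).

D is a freebie; hence (3,2) = 2.
Cage e is a single given cell; hence (3,3) = 3.
Cage c needs two cells with sum 4, so (2,1) = 3.
Column 2 already has 2; hence (2,2) = 1.
The two cells of cage a must have quotient 2; hence (2,3) = 2.
Row 3 now contains 3, leaving (3,1) = 1.
Column 1 already has 1, so (1,1) = 2.
1 is placed in column 2, which forces (1,2) = 3.
Column 3 already has 2, leaving (1,3) = 1.
The full grid is 2 3 1 / 3 1 2 / 1 2 3.

1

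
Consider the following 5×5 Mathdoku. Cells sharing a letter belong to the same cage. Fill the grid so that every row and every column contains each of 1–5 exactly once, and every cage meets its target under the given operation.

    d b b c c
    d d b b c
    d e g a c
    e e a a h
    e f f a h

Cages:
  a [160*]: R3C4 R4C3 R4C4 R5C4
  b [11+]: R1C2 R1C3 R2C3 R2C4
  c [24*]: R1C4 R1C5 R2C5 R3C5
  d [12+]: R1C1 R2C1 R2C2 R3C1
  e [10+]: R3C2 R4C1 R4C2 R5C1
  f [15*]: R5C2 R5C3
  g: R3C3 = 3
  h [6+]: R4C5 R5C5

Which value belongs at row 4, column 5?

5

Cage g is given, leaving R3C3 = 3.
The 4 cells of cage a must have product 160, so R4C3 = 4.
Column 3 now contains 3; hence R5C3 = 5.
Row 5 already has 5; hence R5C2 = 3.
In row 4, 3 can only go at R4C1, so R4C1 = 3.
The only place for 1 in row 4 is R4C2.
In column 4, 1 can only go at R1C4, so R1C4 = 1.
1 is placed in row 1, which forces R1C3 = 2.
Cage b has sum 11, so R2C3 = 1.
Cage d needs sum 12, so R3C1 = 1.
Row 1 needs a 3, and only R1C5 is open for it.
In row 2, 3 can only go at R2C4, so R2C4 = 3.
Cage b needs sum 11, which forces R1C2 = 5.
Row 1 already has 5, which forces R1C1 = 4.
Cage d needs sum 12; hence R2C1 = 5.
Cage d needs sum 12, which forces R2C2 = 2.
Row 2 now contains 2, leaving R2C5 = 4.
Column 2 already has 2; hence R3C2 = 4.
4 is placed in column 5, leaving R3C5 = 2.
Column 5 now contains 2; hence R4C5 = 5.
4 is placed in column 1, leaving R5C1 = 2.
Row 5 already has 2, which forces R5C4 = 4.
4 is placed in column 5, which forces R5C5 = 1.
Row 3 now contains 2, so R3C4 = 5.
Row 4 now contains 5, so R4C4 = 2.
Completed grid: 4 5 2 1 3 / 5 2 1 3 4 / 1 4 3 5 2 / 3 1 4 2 5 / 2 3 5 4 1.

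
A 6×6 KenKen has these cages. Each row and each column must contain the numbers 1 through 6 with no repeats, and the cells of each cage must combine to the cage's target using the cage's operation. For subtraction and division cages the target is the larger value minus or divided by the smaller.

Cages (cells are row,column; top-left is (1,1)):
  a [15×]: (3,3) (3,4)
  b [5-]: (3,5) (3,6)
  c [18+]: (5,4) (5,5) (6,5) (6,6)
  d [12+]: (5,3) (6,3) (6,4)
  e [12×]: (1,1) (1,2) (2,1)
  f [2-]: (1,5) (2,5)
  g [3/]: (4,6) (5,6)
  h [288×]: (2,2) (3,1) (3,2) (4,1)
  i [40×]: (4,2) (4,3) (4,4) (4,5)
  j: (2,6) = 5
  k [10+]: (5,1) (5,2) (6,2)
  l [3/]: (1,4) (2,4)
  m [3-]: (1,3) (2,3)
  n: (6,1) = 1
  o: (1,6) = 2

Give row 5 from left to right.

Cage o is a single given cell, which forces (1,6) = 2.
Cage j is given, leaving (2,6) = 5.
N is a freebie, which forces (6,1) = 1.
The 3 cells of cage e must have product 12, which forces (1,2) = 1.
In row 4, 6 can only go at (4,1), so (4,1) = 6.
The only place for 3 in row 4 is (4,6).
3 is placed in column 6, so (5,6) = 1.
Cage b's pair has difference 5, which forces (3,5) = 1.
1 is placed in column 6, which forces (3,6) = 6.
Column 6 already has 6, which forces (6,6) = 4.
In column 1, 5 can only go at (5,1), so (5,1) = 5.
The only place for 4 in row 5 is (5,3).
In row 2, 1 can only go at (2,4), so (2,4) = 1.
Cage l's pair has quotient 3, which forces (1,4) = 3.
Column 4 already has 3, which forces (3,4) = 5.
Cage i needs product 40, so (4,3) = 1.
Column 4 already has 3, leaving (5,4) = 6.
Column 4 already has 6, which forces (6,4) = 2.
Row 1 already has 3, which forces (1,1) = 4.
Cage e has product 12, so (2,1) = 3.
Row 2 already has 3, so (2,3) = 2.
Column 1 now contains 4, leaving (3,1) = 2.
Row 3 already has 5, which forces (3,3) = 3.
2 is placed in column 4, so (4,4) = 4.
The 3 cells of cage k must have sum 10, so (5,2) = 2.
Row 5 now contains 2; hence (5,5) = 3.
2 is placed in row 6, so (6,2) = 3.
The 3 cells of cage d must have sum 12, leaving (6,3) = 6.
6 is placed in row 6; hence (6,5) = 5.
6 is placed in column 3, leaving (1,3) = 5.
Column 5 now contains 5, so (1,5) = 6.
The 4 cells of cage h must have product 288, which forces (2,2) = 6.
Cage f needs two cells with difference 2, leaving (2,5) = 4.
3 is placed in row 3, leaving (3,2) = 4.
Column 2 now contains 2, leaving (4,2) = 5.
Column 5 now contains 5, so (4,5) = 2.
Filled in: 4 1 5 3 6 2 / 3 6 2 1 4 5 / 2 4 3 5 1 6 / 6 5 1 4 2 3 / 5 2 4 6 3 1 / 1 3 6 2 5 4.

5 2 4 6 3 1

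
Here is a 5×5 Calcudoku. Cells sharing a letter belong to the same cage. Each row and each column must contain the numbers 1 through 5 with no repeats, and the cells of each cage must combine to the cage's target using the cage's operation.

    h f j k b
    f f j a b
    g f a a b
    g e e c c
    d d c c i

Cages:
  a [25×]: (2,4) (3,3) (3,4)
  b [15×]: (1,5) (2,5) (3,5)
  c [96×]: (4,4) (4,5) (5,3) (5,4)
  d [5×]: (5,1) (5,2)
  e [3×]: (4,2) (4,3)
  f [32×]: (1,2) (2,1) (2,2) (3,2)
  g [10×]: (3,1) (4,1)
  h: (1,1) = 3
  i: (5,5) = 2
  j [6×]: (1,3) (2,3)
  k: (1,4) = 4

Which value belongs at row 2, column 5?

1

Cage h is a single given cell, so (1,1) = 3.
Row 1 already has 3, which forces (1,3) = 2.
Cage k is given, so (1,4) = 4.
Cage f has product 32, leaving (2,1) = 4.
Column 3 already has 2, leaving (2,3) = 3.
Cage a has product 25, so (2,4) = 5.
Row 2 already has 5, which forces (2,5) = 1.
Cage a has product 25, so (3,3) = 5.
The 3 cells of cage a must have product 25, leaving (3,4) = 1.
Row 3 already has 5, which forces (3,5) = 3.
3 is placed in column 3; hence (4,3) = 1.
3 is placed in column 3, leaving (5,3) = 4.
I is a freebie, leaving (5,5) = 2.
Row 1 already has 4, which forces (1,2) = 1.
1 is placed in column 5, which forces (1,5) = 5.
Row 2 already has 1; hence (2,2) = 2.
Row 3 already has 5; hence (3,1) = 2.
The 4 cells of cage f must have product 32; hence (3,2) = 4.
Cage g's pair has product 10, leaving (4,1) = 5.
1 is placed in row 4, which forces (4,2) = 3.
The 4 cells of cage c must have product 96, which forces (4,4) = 2.
Column 5 now contains 2, which forces (4,5) = 4.
Column 1 now contains 5, leaving (5,1) = 1.
1 is placed in column 2, which forces (5,2) = 5.
2 is placed in row 5; hence (5,4) = 3.
The full grid is 3 1 2 4 5 / 4 2 3 5 1 / 2 4 5 1 3 / 5 3 1 2 4 / 1 5 4 3 2.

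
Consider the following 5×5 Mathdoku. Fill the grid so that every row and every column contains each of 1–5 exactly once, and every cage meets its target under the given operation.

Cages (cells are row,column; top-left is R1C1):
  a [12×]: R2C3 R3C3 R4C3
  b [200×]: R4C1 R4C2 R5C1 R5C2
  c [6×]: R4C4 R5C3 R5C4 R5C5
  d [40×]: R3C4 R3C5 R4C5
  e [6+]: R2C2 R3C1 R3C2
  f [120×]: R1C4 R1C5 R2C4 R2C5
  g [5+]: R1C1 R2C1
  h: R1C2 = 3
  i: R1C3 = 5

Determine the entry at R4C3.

3

Cage h is given, which forces R1C2 = 3.
Cage i is a single given cell, so R1C3 = 5.
Cage c has product 6; hence R4C4 = 1.
In row 1, 1 can only go at R1C1, so R1C1 = 1.
Cage g's pair has sum 5; hence R2C1 = 4.
Column 1 already has 1, leaving R3C1 = 3.
In row 2, 2 can only go at R2C2, so R2C2 = 2.
Column 2 already has 2, leaving R3C2 = 1.
1 is placed in row 3, so R3C3 = 4.
Column 3 already has 4, leaving R4C3 = 3.
Column 3 now contains 3, so R2C3 = 1.
Cage d has product 40; hence R4C5 = 4.
Column 3 already has 1, leaving R5C3 = 2.
Row 5 now contains 2, so R5C4 = 3.
3 is placed in row 5, leaving R5C5 = 1.
The 4 cells of cage f must have product 120, which forces R1C4 = 4.
4 is placed in column 5, leaving R1C5 = 2.
Column 4 now contains 3; hence R2C4 = 5.
Cage f has product 120, leaving R2C5 = 3.
5 is placed in column 4; hence R3C4 = 2.
Column 5 already has 2, so R3C5 = 5.
The 4 cells of cage b must have product 200, which forces R4C1 = 2.
Row 4 now contains 4; hence R4C2 = 5.
Row 5 now contains 2, which forces R5C1 = 5.
Cage b needs product 200, leaving R5C2 = 4.
The full grid is 1 3 5 4 2 / 4 2 1 5 3 / 3 1 4 2 5 / 2 5 3 1 4 / 5 4 2 3 1.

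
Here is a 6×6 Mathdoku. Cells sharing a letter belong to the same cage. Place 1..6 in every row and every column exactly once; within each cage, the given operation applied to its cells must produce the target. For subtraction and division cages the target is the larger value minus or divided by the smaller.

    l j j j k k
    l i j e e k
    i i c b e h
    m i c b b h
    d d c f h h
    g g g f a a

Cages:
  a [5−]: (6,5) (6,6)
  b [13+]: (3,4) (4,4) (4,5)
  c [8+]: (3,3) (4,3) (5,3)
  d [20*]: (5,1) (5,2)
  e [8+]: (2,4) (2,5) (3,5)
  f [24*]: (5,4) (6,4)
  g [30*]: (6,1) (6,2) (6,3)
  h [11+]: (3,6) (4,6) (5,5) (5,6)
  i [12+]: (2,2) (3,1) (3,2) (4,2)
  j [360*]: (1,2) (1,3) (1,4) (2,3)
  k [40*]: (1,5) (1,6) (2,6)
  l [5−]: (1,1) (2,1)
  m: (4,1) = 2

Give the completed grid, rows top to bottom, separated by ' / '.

1 4 6 3 5 2 / 6 2 5 1 3 4 / 3 6 1 2 4 5 / 2 1 4 5 6 3 / 4 5 3 6 2 1 / 5 3 2 4 1 6

M is a freebie, leaving (4,1) = 2.
Row 1 needs a 1, and only (1,1) is open for it.
Column 1 now contains 1; hence (2,1) = 6.
Row 6 needs a 4, and only (6,4) is open for it.
Column 4 now contains 4, so (5,4) = 6.
Column 4 needs a 1, and only (2,4) is open for it.
Column 4 needs a 2, and only (3,4) is open for it.
Cage b has sum 13; hence (4,4) = 5.
Cage b has sum 13; hence (4,5) = 6.
Column 5 now contains 6; hence (6,5) = 1.
Row 6 already has 1, so (6,6) = 6.
Column 4 already has 5, leaving (1,4) = 3.
Row 3 needs a 6, and only (3,2) is open for it.
Cage j needs product 360, so (1,3) = 6.
The 4 cells of cage i must have sum 12; hence (2,2) = 2.
Cage i has sum 12, leaving (3,1) = 3.
The 4 cells of cage i must have sum 12, which forces (4,2) = 1.
Column 1 already has 3, which forces (6,1) = 5.
Row 6 now contains 5, which forces (6,2) = 3.
Row 6 already has 3; hence (6,3) = 2.
Cage e needs sum 8; hence (2,5) = 3.
Cage e has sum 8, which forces (3,5) = 4.
5 is placed in column 1; hence (5,1) = 4.
Cage d's pair has product 20; hence (5,2) = 5.
Row 5 already has 5, so (5,5) = 2.
Row 5 now contains 2, which forces (5,6) = 1.
Column 2 already has 5, so (1,2) = 4.
Column 5 already has 2; hence (1,5) = 5.
Cage k has product 40, so (1,6) = 2.
Cage j has product 360; hence (2,3) = 5.
The 3 cells of cage k must have product 40, so (2,6) = 4.
Row 3 already has 4, which forces (3,3) = 1.
Column 6 now contains 1, leaving (3,6) = 5.
Cage c needs sum 8, so (4,3) = 4.
Cage h needs sum 11, so (4,6) = 3.
Row 5 now contains 1; hence (5,3) = 3.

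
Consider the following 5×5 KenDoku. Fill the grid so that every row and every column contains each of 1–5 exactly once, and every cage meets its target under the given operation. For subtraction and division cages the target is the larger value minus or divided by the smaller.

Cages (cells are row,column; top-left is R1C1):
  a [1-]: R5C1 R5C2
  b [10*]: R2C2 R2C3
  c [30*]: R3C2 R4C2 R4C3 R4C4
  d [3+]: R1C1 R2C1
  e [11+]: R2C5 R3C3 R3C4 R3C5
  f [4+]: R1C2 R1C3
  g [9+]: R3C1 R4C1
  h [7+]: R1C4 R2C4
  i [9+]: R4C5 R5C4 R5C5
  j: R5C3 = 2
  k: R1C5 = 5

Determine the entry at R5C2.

Cage k is a single given cell, leaving R1C5 = 5.
Cage j is a single given cell, leaving R5C3 = 2.
The two cells of cage b must have product 10; hence R2C2 = 2.
Column 3 already has 2, so R2C3 = 5.
Cage d's pair has sum 3, so R1C1 = 2.
Row 2 already has 2; hence R2C1 = 1.
Cage c has product 30; hence R4C4 = 2.
In row 1, 4 can only go at R1C4, so R1C4 = 4.
Column 4 already has 4, so R2C4 = 3.
Row 2 now contains 3, leaving R2C5 = 4.
Column 4 already has 4, which forces R5C4 = 5.
The 4 cells of cage e must have sum 11, which forces R3C3 = 4.
Column 4 already has 5; hence R3C4 = 1.
Cage e has sum 11, leaving R3C5 = 2.
4 is placed in row 3, leaving R3C1 = 5.
5 is placed in row 3, so R3C2 = 3.
Cage g needs two cells with sum 9; hence R4C1 = 4.
Column 1 now contains 4, which forces R5C1 = 3.
Column 2 now contains 3, so R5C2 = 4.
3 is placed in row 5, leaving R5C5 = 1.
Column 2 now contains 3, so R1C2 = 1.
The two cells of cage f must have sum 4, so R1C3 = 3.
The 4 cells of cage c must have product 30, leaving R4C2 = 5.
Cage c has product 30; hence R4C3 = 1.
1 is placed in column 5, so R4C5 = 3.
The full grid is 2 1 3 4 5 / 1 2 5 3 4 / 5 3 4 1 2 / 4 5 1 2 3 / 3 4 2 5 1.

4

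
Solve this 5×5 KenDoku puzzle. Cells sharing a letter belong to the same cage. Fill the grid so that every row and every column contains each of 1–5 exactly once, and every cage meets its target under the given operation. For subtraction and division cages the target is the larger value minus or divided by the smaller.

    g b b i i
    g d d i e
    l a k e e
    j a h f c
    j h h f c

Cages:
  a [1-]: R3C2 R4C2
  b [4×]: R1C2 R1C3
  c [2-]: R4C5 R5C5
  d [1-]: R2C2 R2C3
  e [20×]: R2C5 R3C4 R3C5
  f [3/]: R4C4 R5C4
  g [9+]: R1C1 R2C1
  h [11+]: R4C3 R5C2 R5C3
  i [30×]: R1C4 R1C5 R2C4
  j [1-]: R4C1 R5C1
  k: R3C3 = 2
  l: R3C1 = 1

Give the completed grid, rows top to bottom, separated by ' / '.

Cage l is given, leaving R3C1 = 1.
Cage k is given, leaving R3C3 = 2.
The 3 cells of cage e must have product 20, leaving R2C5 = 1.
The only place for 3 in row 3 is R3C2.
Row 4 needs a 1, and only R4C4 is open for it.
1 is placed in column 4, which forces R5C4 = 3.
Cage i has product 30, which forces R1C5 = 3.
In row 1, 2 can only go at R1C4, so R1C4 = 2.
Column 4 now contains 2; hence R2C4 = 5.
Column 4 now contains 5; hence R3C4 = 4.
4 is placed in row 3, which forces R3C5 = 5.
Cage g needs two cells with sum 9, leaving R1C1 = 5.
5 is placed in row 2, so R2C1 = 4.
4 is placed in row 2, so R2C2 = 2.
Cage d needs two cells with difference 1, so R2C3 = 3.
Column 1 now contains 4, so R4C1 = 3.
Column 2 already has 2; hence R4C2 = 4.
4 is placed in row 4, leaving R4C3 = 5.
4 is placed in row 4, leaving R4C5 = 2.
Column 1 now contains 4; hence R5C1 = 2.
Column 2 already has 2, so R5C2 = 5.
Column 5 now contains 2, which forces R5C5 = 4.
4 is placed in column 2, so R1C2 = 1.
Cage b's pair has product 4, so R1C3 = 4.
4 is placed in row 5, so R5C3 = 1.

5 1 4 2 3 / 4 2 3 5 1 / 1 3 2 4 5 / 3 4 5 1 2 / 2 5 1 3 4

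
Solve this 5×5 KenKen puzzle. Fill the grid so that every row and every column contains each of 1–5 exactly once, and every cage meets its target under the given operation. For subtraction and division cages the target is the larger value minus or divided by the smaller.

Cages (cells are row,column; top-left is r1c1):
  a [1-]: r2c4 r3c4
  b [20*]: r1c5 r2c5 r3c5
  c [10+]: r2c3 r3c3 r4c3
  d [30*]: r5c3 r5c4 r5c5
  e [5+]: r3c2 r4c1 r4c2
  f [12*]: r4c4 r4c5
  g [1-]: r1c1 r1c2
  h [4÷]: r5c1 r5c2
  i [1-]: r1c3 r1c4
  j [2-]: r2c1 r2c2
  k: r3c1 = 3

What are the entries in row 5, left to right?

1 4 3 5 2

Cage k is a single given cell, so r3c1 = 3.
The only place for 5 in row 4 is r4c3.
Row 4 needs a 2, and only r4c1 is open for it.
Cage e needs sum 5, so r3c2 = 2.
Cage e needs sum 5, leaving r4c2 = 1.
1 is placed in column 2, leaving r5c2 = 4.
The two cells of cage g must have difference 1, leaving r1c1 = 4.
2 is placed in column 2, which forces r2c2 = 3.
Row 5 now contains 4, so r5c1 = 1.
Column 2 already has 3, leaving r1c2 = 5.
5 is placed in row 1; hence r1c5 = 1.
Column 1 already has 1, which forces r2c1 = 5.
Row 2 now contains 5, so r2c5 = 4.
4 is placed in column 5, which forces r3c5 = 5.
4 is placed in column 5, which forces r4c5 = 3.
Column 5 already has 3, which forces r5c5 = 2.
4 is placed in row 2, leaving r2c3 = 1.
4 is placed in row 2; hence r2c4 = 2.
Cage c needs sum 10, which forces r3c3 = 4.
The two cells of cage a must have difference 1; hence r3c4 = 1.
Row 4 now contains 3; hence r4c4 = 4.
2 is placed in row 5; hence r5c3 = 3.
The 3 cells of cage d must have product 30, so r5c4 = 5.
3 is placed in column 3, leaving r1c3 = 2.
Column 4 already has 2, so r1c4 = 3.
Completed grid: 4 5 2 3 1 / 5 3 1 2 4 / 3 2 4 1 5 / 2 1 5 4 3 / 1 4 3 5 2.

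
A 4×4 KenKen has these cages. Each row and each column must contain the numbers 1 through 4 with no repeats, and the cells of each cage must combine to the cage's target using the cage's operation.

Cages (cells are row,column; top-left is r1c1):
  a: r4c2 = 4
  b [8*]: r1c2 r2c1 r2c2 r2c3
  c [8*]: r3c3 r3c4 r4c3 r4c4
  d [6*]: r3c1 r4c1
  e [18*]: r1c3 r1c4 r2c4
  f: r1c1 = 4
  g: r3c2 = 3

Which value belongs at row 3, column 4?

Cage f is given; hence r1c1 = 4.
The 4 cells of cage b must have product 8, so r1c2 = 1.
Cage e needs product 18; hence r1c3 = 3.
Cage e has product 18, so r1c4 = 2.
Cage e has product 18, leaving r2c4 = 3.
Cage g is a single given cell, which forces r3c2 = 3.
A is a freebie, leaving r4c2 = 4.
Row 4 now contains 4, so r4c4 = 1.
Cage b needs product 8, so r2c1 = 1.
Column 2 now contains 4; hence r2c2 = 2.
The 4 cells of cage b must have product 8, leaving r2c3 = 4.
Row 3 now contains 3; hence r3c1 = 2.
The 4 cells of cage c must have product 8, so r3c3 = 1.
Column 4 already has 1, leaving r3c4 = 4.
The two cells of cage d must have product 6, so r4c1 = 3.
Row 4 now contains 1, so r4c3 = 2.
Completed grid: 4 1 3 2 / 1 2 4 3 / 2 3 1 4 / 3 4 2 1.

4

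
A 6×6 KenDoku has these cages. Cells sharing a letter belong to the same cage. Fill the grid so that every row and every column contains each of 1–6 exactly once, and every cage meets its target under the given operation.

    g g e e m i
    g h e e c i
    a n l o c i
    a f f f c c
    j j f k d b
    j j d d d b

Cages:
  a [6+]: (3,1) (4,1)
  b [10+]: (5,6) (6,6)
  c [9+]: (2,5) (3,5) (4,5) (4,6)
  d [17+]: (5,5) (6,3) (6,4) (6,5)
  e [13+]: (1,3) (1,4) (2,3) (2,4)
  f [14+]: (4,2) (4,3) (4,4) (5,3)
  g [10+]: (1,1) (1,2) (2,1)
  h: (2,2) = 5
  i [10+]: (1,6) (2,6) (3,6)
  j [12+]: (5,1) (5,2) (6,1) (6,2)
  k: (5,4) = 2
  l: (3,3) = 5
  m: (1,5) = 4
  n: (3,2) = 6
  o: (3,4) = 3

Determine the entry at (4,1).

M is a freebie, leaving (1,5) = 4.
H is a freebie, so (2,2) = 5.
Cage n is given, leaving (3,2) = 6.
Cage l is given; hence (3,3) = 5.
Cage o is given, which forces (3,4) = 3.
Cage k is given, leaving (5,4) = 2.
The only place for 2 in column 6 is (3,6).
Cage i has sum 10, which forces (1,6) = 5.
Cage i has sum 10, so (2,6) = 3.
2 is placed in row 3; hence (3,5) = 1.
3 is placed in column 6, so (4,6) = 1.
Row 2 already has 3; hence (2,5) = 2.
1 is placed in row 3, so (3,1) = 4.
Cage a needs two cells with sum 6, leaving (4,1) = 2.
The 4 cells of cage c must have sum 9, leaving (4,5) = 5.
The 4 cells of cage e must have sum 13, which forces (1,3) = 2.
The 4 cells of cage f must have sum 14, leaving (5,3) = 1.
Column 3 now contains 2, which forces (6,3) = 3.
Row 6 now contains 3; hence (6,5) = 6.
Row 6 now contains 6, leaving (6,6) = 4.
The 4 cells of cage f must have sum 14, so (4,2) = 3.
Column 2 now contains 3, so (5,2) = 4.
Column 5 already has 6, which forces (5,5) = 3.
4 is placed in column 6; hence (5,6) = 6.
Cage j has sum 12, which forces (6,1) = 1.
Cage j needs sum 12; hence (6,2) = 2.
Row 6 now contains 6; hence (6,4) = 5.
Cage g needs sum 10; hence (1,1) = 3.
Column 2 now contains 3, leaving (1,2) = 1.
Row 1 already has 1; hence (1,4) = 6.
Column 1 now contains 1, leaving (2,1) = 6.
Row 2 now contains 6, so (2,3) = 4.
4 is placed in row 2; hence (2,4) = 1.
4 is placed in column 3, which forces (4,3) = 6.
6 is placed in column 4; hence (4,4) = 4.
6 is placed in row 5, so (5,1) = 5.
Filled in: 3 1 2 6 4 5 / 6 5 4 1 2 3 / 4 6 5 3 1 2 / 2 3 6 4 5 1 / 5 4 1 2 3 6 / 1 2 3 5 6 4.

2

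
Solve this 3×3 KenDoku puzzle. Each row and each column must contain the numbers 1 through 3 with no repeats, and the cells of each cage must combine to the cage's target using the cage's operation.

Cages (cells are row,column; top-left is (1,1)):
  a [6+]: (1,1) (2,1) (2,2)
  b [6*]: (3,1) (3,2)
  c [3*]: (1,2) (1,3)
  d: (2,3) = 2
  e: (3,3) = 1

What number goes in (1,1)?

2

Cage d is a single given cell, which forces (2,3) = 2.
E is a freebie, leaving (3,3) = 1.
Cage a needs sum 6; hence (1,1) = 2.
Cage c needs two cells with product 3; hence (1,2) = 1.
Column 3 now contains 1, leaving (1,3) = 3.
Column 2 now contains 1, which forces (2,2) = 3.
Column 1 already has 2; hence (3,1) = 3.
3 is placed in column 2, which forces (3,2) = 2.
3 is placed in row 2; hence (2,1) = 1.
The full grid is 2 1 3 / 1 3 2 / 3 2 1.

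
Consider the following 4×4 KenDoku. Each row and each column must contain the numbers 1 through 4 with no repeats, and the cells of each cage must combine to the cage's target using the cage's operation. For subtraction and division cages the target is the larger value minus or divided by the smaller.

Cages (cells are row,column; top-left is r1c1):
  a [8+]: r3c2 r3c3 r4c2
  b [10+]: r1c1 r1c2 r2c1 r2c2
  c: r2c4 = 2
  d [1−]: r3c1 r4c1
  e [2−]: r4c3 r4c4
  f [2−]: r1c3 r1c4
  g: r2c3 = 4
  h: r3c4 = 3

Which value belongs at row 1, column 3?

G is a freebie; hence r2c3 = 4.
Cage c is a single given cell, which forces r2c4 = 2.
H is a freebie; hence r3c4 = 3.
The 3 cells of cage a must have sum 8; hence r3c2 = 4.
The 4 cells of cage b must have sum 10, so r1c1 = 4.
4 is placed in column 2; hence r1c2 = 2.
Row 1 now contains 2, so r1c3 = 3.
Row 1 now contains 4, leaving r1c4 = 1.
Column 2 now contains 2, which forces r4c2 = 3.
Column 3 now contains 3, leaving r4c3 = 2.
Column 4 now contains 1, so r4c4 = 4.
Cage b has sum 10, so r2c1 = 3.
3 is placed in column 2, leaving r2c2 = 1.
Cage d's pair has difference 1, so r3c1 = 2.
2 is placed in column 3, leaving r3c3 = 1.
2 is placed in row 4, which forces r4c1 = 1.
Filled in: 4 2 3 1 / 3 1 4 2 / 2 4 1 3 / 1 3 2 4.

3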